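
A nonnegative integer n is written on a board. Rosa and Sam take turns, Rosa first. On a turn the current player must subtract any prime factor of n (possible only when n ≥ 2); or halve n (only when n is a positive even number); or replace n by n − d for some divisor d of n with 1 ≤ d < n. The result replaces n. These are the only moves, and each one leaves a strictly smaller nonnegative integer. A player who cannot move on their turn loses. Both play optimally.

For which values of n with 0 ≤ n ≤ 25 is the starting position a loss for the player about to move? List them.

0, 1, 4, 9, 14, 20

Compute win/loss labels from the base case upward. A position with no move is L. Any other position is W if it can reach an L in one move, else L.
n=0: no move → L
n=1: no move → L
n=2: W (go to 0, an L position)
n=3: W (go to 0, an L position)
n=4: L (options 2(W), 3(W) are all W)
n=5: W (go to 0, an L position)
n=6: W (go to 4, an L position)
n=7: W (go to 0, an L position)
n=8: W (go to 4, an L position)
n=9: L (options 6(W), 8(W) are all W)
n=10: W (go to 9, an L position)
n=11: W (go to 0, an L position)
n=12: W (go to 9, an L position)
n=13: W (go to 0, an L position)
n=14: L (options 7(W), 12(W), 13(W) are all W)
n=15: W (go to 14, an L position)
n=16: W (go to 14, an L position)
n=17: W (go to 0, an L position)
n=18: W (go to 9, an L position)
n=19: W (go to 0, an L position)
n=20: L (options 10(W), 15(W), 16(W), 18(W), 19(W) are all W)
n=21: W (go to 14, an L position)
n=22: W (go to 20, an L position)
n=23: W (go to 0, an L position)
n=24: W (go to 20, an L position)
n=25: W (go to 20, an L position)
Reading off the rows marked L gives the requested list; there are 6 such values of n.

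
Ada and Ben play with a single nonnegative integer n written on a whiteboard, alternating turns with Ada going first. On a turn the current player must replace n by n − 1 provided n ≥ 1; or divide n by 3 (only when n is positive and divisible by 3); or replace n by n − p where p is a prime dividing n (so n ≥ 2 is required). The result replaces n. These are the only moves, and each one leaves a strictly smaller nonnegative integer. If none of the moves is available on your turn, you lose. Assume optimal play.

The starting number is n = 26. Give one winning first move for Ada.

Move to 25.

Build the W/L table. Terminal = L. A non-terminal position is W if it has a move to some L; otherwise it is L.
n=0: no move → L
n=1: can move to 0, which is L ⇒ W
n=2: can move to 0, which is L ⇒ W
n=3: can move to 0, which is L ⇒ W
n=4: moves to 2(W), 3(W); every one is W ⇒ L
n=5: can move to 0, which is L ⇒ W
n=6: can move to 4, which is L ⇒ W
n=7: can move to 0, which is L ⇒ W
n=8: moves to 6(W), 7(W); every one is W ⇒ L
n=9: can move to 8, which is L ⇒ W
n=10: can move to 8, which is L ⇒ W
n=11: can move to 0, which is L ⇒ W
n=12: can move to 4, which is L ⇒ W
n=13: can move to 0, which is L ⇒ W
n=14: moves to 7(W), 12(W), 13(W); every one is W ⇒ L
n=15: can move to 14, which is L ⇒ W
n=16: can move to 14, which is L ⇒ W
n=17: can move to 0, which is L ⇒ W
n=18: moves to 6(W), 15(W), 16(W), 17(W); every one is W ⇒ L
n=19: can move to 0, which is L ⇒ W
n=20: can move to 18, which is L ⇒ W
n=21: can move to 14, which is L ⇒ W
n=22: moves to 11(W), 20(W), 21(W); every one is W ⇒ L
n=23: can move to 0, which is L ⇒ W
n=24: can move to 8, which is L ⇒ W
n=25: moves to 20(W), 24(W); every one is W ⇒ L
n=26: can move to 25, which is L ⇒ W
From 26, the L positions reachable in one move are: 25.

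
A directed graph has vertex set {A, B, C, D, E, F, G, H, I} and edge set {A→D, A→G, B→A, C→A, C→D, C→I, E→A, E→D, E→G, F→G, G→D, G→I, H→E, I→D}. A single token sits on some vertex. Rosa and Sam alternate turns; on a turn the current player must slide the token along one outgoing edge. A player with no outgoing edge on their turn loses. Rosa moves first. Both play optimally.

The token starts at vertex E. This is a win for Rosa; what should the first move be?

Move to D.

Label each position W (a win for the player to move) or L (a loss). A position with no legal move is L; any other position is W exactly when some move reaches an L, and L when every move reaches a W.
Every edge goes from a vertex to one that appears earlier in the order D, I, G, A, C, B, E, H, F, so processing vertices in that order labels each vertex after all of its successors.
D: no outgoing edge → L
I: can move to D, which is L ⇒ W
G: can move to D, which is L ⇒ W
A: can move to D, which is L ⇒ W
C: can move to D, which is L ⇒ W
B: the only move is to A(W), a W ⇒ L
E: can move to D, which is L ⇒ W
H: the only move is to E(W), a W ⇒ L
F: the only move is to G(W), a W ⇒ L
From E, the L positions reachable in one move are: D.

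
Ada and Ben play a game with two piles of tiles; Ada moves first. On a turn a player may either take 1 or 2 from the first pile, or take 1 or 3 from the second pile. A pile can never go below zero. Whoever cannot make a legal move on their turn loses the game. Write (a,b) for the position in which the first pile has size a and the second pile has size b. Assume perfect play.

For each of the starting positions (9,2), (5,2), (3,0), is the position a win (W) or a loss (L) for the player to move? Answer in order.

Positions with no move are L. A position that does have a move is losing for the player to move precisely when every available move leads to a winning position for the opponent. Fill in the labels:
No move ever increases a pile, so every position that can arise here has a ≤ 9 and b ≤ 2; it is enough to label the cells with 0 ≤ a ≤ 9 and 0 ≤ b ≤ 2.
Every move lowers a or b (never raises either), so fill the grid row by row in increasing a, and left to right within a row: each cell's successors are then already labelled.
      b=0  b=1  b=2
a=0:    L    W    L
a=1:    W    L    W
a=2:    W    W    W
a=3:    L    W    L
a=4:    W    L    W
a=5:    W    W    W
a=6:    L    W    L
a=7:    W    L    W
a=8:    W    W    W
a=9:    L    W    L
Cells with no legal move (terminal, hence L): (0,0).
The remaining L cells, each justified by listing all of its moves:
(0,2): only reaches (0,1)(W), which is W → L
(1,1): only reaches (0,1)(W), (1,0)(W), all W → L
(3,0): only reaches (2,0)(W), (1,0)(W), all W → L
(3,2): only reaches (2,2)(W), (1,2)(W), (3,1)(W), all W → L
(4,1): only reaches (3,1)(W), (2,1)(W), (4,0)(W), all W → L
(6,0): only reaches (5,0)(W), (4,0)(W), all W → L
(6,2): only reaches (5,2)(W), (4,2)(W), (6,1)(W), all W → L
(7,1): only reaches (6,1)(W), (5,1)(W), (7,0)(W), all W → L
(9,0): only reaches (8,0)(W), (7,0)(W), all W → L
(9,2): only reaches (8,2)(W), (7,2)(W), (9,1)(W), all W → L
Every other cell has at least one move into one of the L cells above, so it is W.
(9,2): one of the L cells justified above, so L
(5,2): the move to (3,2) reaches an L cell, so W
(3,0): one of the L cells justified above, so L

(9,2): L, (5,2): W, (3,0): L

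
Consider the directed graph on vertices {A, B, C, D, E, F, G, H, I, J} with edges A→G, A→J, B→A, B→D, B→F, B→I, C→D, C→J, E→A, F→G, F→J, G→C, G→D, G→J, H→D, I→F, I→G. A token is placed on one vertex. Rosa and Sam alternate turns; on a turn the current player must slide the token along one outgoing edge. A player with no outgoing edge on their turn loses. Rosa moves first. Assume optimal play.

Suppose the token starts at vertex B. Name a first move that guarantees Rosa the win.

Move to I.

Build the W/L table. Terminal = L. A non-terminal position is W if it has a move to some L; otherwise it is L.
Every edge goes from a vertex to one that appears earlier in the order D, J, C, G, A, E, H, F, I, B, so processing vertices in that order labels each vertex after all of its successors.
D: no outgoing edge → L
J: no outgoing edge → L
C: →J(L), so W
G: →J(L), so W
A: →J(L), so W
E: →A(W) only, which is W, so L
H: →D(L), so W
F: →J(L), so W
I: →F(W), G(W) — all W, so L
B: →I(L), so W
From B, the L positions reachable in one move are: I, D. Any move reaching one of these is winning.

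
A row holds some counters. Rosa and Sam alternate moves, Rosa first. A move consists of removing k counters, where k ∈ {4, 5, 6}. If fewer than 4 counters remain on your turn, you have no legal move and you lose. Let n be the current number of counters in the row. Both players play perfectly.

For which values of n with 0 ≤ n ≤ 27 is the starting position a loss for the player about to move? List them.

0, 1, 2, 3, 10, 11, 12, 13, 20, 21, 22, 23

Label each position W (a win for the player to move) or L (a loss). A position with no legal move is L; any other position is W exactly when some move reaches an L, and L when every move reaches a W.
n=0: no move → L
n=1: no move → L
n=2: no move → L
n=3: no move → L
n=4: reaches L-position 0 → W
n=5: reaches L-position 1 → W
n=6: reaches L-position 2 → W
n=7: reaches L-position 3 → W
n=8: reaches L-position 3 → W
n=9: reaches L-position 3 → W
n=10: only reaches 6(W), 5(W), 4(W), all W → L
n=11: only reaches 7(W), 6(W), 5(W), all W → L
n=12: only reaches 8(W), 7(W), 6(W), all W → L
n=13: only reaches 9(W), 8(W), 7(W), all W → L
n=14: reaches L-position 10 → W
n=15: reaches L-position 11 → W
n=16: reaches L-position 12 → W
n=17: reaches L-position 13 → W
n=18: reaches L-position 13 → W
n=19: reaches L-position 13 → W
n=20: only reaches 16(W), 15(W), 14(W), all W → L
n=21: only reaches 17(W), 16(W), 15(W), all W → L
n=22: only reaches 18(W), 17(W), 16(W), all W → L
n=23: only reaches 19(W), 18(W), 17(W), all W → L
n=24: reaches L-position 20 → W
n=25: reaches L-position 21 → W
n=26: reaches L-position 22 → W
n=27: reaches L-position 23 → W
The losing starting values of n are exactly the entries labelled L in this table (12 of them).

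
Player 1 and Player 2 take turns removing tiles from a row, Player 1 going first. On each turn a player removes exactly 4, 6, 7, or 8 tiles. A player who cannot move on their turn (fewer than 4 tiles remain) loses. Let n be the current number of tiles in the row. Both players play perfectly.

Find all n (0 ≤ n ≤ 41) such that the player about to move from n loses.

Use the standard recursion: the mover loses at a terminal position; elsewhere, the mover wins exactly when some move hands the opponent an L position.
n=0: no move → L
n=1: no move → L
n=2: no move → L
n=3: no move → L
n=4: can move to 0, which is L ⇒ W
n=5: can move to 1, which is L ⇒ W
n=6: can move to 2, which is L ⇒ W
n=7: can move to 3, which is L ⇒ W
n=8: can move to 2, which is L ⇒ W
n=9: can move to 3, which is L ⇒ W
n=10: can move to 3, which is L ⇒ W
n=11: can move to 3, which is L ⇒ W
n=12: moves to 8(W), 6(W), 5(W), 4(W); every one is W ⇒ L
n=13: moves to 9(W), 7(W), 6(W), 5(W); every one is W ⇒ L
n=14: moves to 10(W), 8(W), 7(W), 6(W); every one is W ⇒ L
n=15: moves to 11(W), 9(W), 8(W), 7(W); every one is W ⇒ L
n=16: can move to 12, which is L ⇒ W
n=17: can move to 13, which is L ⇒ W
n=18: can move to 14, which is L ⇒ W
n=19: can move to 15, which is L ⇒ W
n=20: can move to 14, which is L ⇒ W
n=21: can move to 15, which is L ⇒ W
n=22: can move to 15, which is L ⇒ W
n=23: can move to 15, which is L ⇒ W
n=24: moves to 20(W), 18(W), 17(W), 16(W); every one is W ⇒ L
n=25: moves to 21(W), 19(W), 18(W), 17(W); every one is W ⇒ L
n=26: moves to 22(W), 20(W), 19(W), 18(W); every one is W ⇒ L
n=27: moves to 23(W), 21(W), 20(W), 19(W); every one is W ⇒ L
n=28: can move to 24, which is L ⇒ W
n=29: can move to 25, which is L ⇒ W
n=30: can move to 26, which is L ⇒ W
n=31: can move to 27, which is L ⇒ W
n=32: can move to 26, which is L ⇒ W
n=33: can move to 27, which is L ⇒ W
n=34: can move to 27, which is L ⇒ W
n=35: can move to 27, which is L ⇒ W
n=36: moves to 32(W), 30(W), 29(W), 28(W); every one is W ⇒ L
n=37: moves to 33(W), 31(W), 30(W), 29(W); every one is W ⇒ L
n=38: moves to 34(W), 32(W), 31(W), 30(W); every one is W ⇒ L
n=39: moves to 35(W), 33(W), 32(W), 31(W); every one is W ⇒ L
n=40: can move to 36, which is L ⇒ W
n=41: can move to 37, which is L ⇒ W
The losing starting values of n are exactly the entries labelled L in this table (16 of them).

0, 1, 2, 3, 12, 13, 14, 15, 24, 25, 26, 27, 36, 37, 38, 39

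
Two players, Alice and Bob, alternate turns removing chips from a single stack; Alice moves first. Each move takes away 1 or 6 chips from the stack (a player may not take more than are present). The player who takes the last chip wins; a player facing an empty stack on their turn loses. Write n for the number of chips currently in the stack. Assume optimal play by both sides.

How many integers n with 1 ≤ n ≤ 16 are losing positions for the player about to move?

Build the W/L table. Terminal = L. A non-terminal position is W if it has a move to some L; otherwise it is L.
n=0: no move → L
n=1: can move to 0, which is L ⇒ W
n=2: the only move is to 1(W), a W ⇒ L
n=3: can move to 2, which is L ⇒ W
n=4: the only move is to 3(W), a W ⇒ L
n=5: can move to 4, which is L ⇒ W
n=6: can move to 0, which is L ⇒ W
n=7: moves to 6(W), 1(W); every one is W ⇒ L
n=8: can move to 7, which is L ⇒ W
n=9: moves to 8(W), 3(W); every one is W ⇒ L
n=10: can move to 9, which is L ⇒ W
n=11: moves to 10(W), 5(W); every one is W ⇒ L
n=12: can move to 11, which is L ⇒ W
n=13: can move to 7, which is L ⇒ W
n=14: moves to 13(W), 8(W); every one is W ⇒ L
n=15: can move to 14, which is L ⇒ W
n=16: moves to 15(W), 10(W); every one is W ⇒ L
L entries with 1 ≤ n ≤ 16 (n=0 is outside the asked range and is not counted): n = 2, 4, 7, 9, 11, 14, 16; that makes 7.

7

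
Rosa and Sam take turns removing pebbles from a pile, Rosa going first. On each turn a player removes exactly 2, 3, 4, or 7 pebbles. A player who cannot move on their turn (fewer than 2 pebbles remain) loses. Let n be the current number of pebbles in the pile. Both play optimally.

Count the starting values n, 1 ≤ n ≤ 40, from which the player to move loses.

Use the standard recursion: the mover loses at a terminal position; elsewhere, the mover wins exactly when some move hands the opponent an L position.
n=0: no move → L
n=1: no move → L
n=2: W (go to 0, an L position)
n=3: W (go to 1, an L position)
n=4: W (go to 1, an L position)
n=5: W (go to 1, an L position)
n=6: L (options 4(W), 3(W), 2(W) are all W)
n=7: W (go to 0, an L position)
n=8: W (go to 6, an L position)
n=9: W (go to 6, an L position)
n=10: W (go to 6, an L position)
n=11: L (options 9(W), 8(W), 7(W), 4(W) are all W)
n=12: L (options 10(W), 9(W), 8(W), 5(W) are all W)
n=13: W (go to 11, an L position)
n=14: W (go to 12, an L position)
n=15: W (go to 12, an L position)
n=16: W (go to 12, an L position)
n=17: L (options 15(W), 14(W), 13(W), 10(W) are all W)
n=18: W (go to 11, an L position)
n=19: W (go to 17, an L position)
n=20: W (go to 17, an L position)
n=21: W (go to 17, an L position)
n=22: L (options 20(W), 19(W), 18(W), 15(W) are all W)
n=23: L (options 21(W), 20(W), 19(W), 16(W) are all W)
n=24: W (go to 22, an L position)
n=25: W (go to 23, an L position)
n=26: W (go to 23, an L position)
n=27: W (go to 23, an L position)
n=28: L (options 26(W), 25(W), 24(W), 21(W) are all W)
n=29: W (go to 22, an L position)
n=30: W (go to 28, an L position)
n=31: W (go to 28, an L position)
n=32: W (go to 28, an L position)
n=33: L (options 31(W), 30(W), 29(W), 26(W) are all W)
n=34: L (options 32(W), 31(W), 30(W), 27(W) are all W)
n=35: W (go to 33, an L position)
n=36: W (go to 34, an L position)
n=37: W (go to 34, an L position)
n=38: W (go to 34, an L position)
n=39: L (options 37(W), 36(W), 35(W), 32(W) are all W)
n=40: W (go to 33, an L position)
L entries with 1 ≤ n ≤ 40 (n=0 is outside the asked range and is not counted): n = 1, 6, 11, 12, 17, 22, 23, 28, 33, 34, 39; that makes 11.

11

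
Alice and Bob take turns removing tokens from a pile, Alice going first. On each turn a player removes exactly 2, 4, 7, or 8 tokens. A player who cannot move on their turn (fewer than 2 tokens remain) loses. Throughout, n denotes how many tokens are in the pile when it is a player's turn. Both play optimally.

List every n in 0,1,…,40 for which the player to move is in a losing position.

0, 1, 6, 11, 12, 17, 22, 23, 28, 33, 34, 39

Work bottom-up. With no move the player to move loses. Otherwise the position is W if at least one move leads to an L position for the opponent, and L if every move leads to a W.
n=0: no move → L
n=1: no move → L
n=2: can move to 0, which is L ⇒ W
n=3: can move to 1, which is L ⇒ W
n=4: can move to 0, which is L ⇒ W
n=5: can move to 1, which is L ⇒ W
n=6: moves to 4(W), 2(W); every one is W ⇒ L
n=7: can move to 0, which is L ⇒ W
n=8: can move to 6, which is L ⇒ W
n=9: can move to 1, which is L ⇒ W
n=10: can move to 6, which is L ⇒ W
n=11: moves to 9(W), 7(W), 4(W), 3(W); every one is W ⇒ L
n=12: moves to 10(W), 8(W), 5(W), 4(W); every one is W ⇒ L
n=13: can move to 11, which is L ⇒ W
n=14: can move to 12, which is L ⇒ W
n=15: can move to 11, which is L ⇒ W
n=16: can move to 12, which is L ⇒ W
n=17: moves to 15(W), 13(W), 10(W), 9(W); every one is W ⇒ L
n=18: can move to 11, which is L ⇒ W
n=19: can move to 17, which is L ⇒ W
n=20: can move to 12, which is L ⇒ W
n=21: can move to 17, which is L ⇒ W
n=22: moves to 20(W), 18(W), 15(W), 14(W); every one is W ⇒ L
n=23: moves to 21(W), 19(W), 16(W), 15(W); every one is W ⇒ L
n=24: can move to 22, which is L ⇒ W
n=25: can move to 23, which is L ⇒ W
n=26: can move to 22, which is L ⇒ W
n=27: can move to 23, which is L ⇒ W
n=28: moves to 26(W), 24(W), 21(W), 20(W); every one is W ⇒ L
n=29: can move to 22, which is L ⇒ W
n=30: can move to 28, which is L ⇒ W
n=31: can move to 23, which is L ⇒ W
n=32: can move to 28, which is L ⇒ W
n=33: moves to 31(W), 29(W), 26(W), 25(W); every one is W ⇒ L
n=34: moves to 32(W), 30(W), 27(W), 26(W); every one is W ⇒ L
n=35: can move to 33, which is L ⇒ W
n=36: can move to 34, which is L ⇒ W
n=37: can move to 33, which is L ⇒ W
n=38: can move to 34, which is L ⇒ W
n=39: moves to 37(W), 35(W), 32(W), 31(W); every one is W ⇒ L
n=40: can move to 33, which is L ⇒ W
The losing starting values of n are exactly the entries labelled L in this table (12 of them).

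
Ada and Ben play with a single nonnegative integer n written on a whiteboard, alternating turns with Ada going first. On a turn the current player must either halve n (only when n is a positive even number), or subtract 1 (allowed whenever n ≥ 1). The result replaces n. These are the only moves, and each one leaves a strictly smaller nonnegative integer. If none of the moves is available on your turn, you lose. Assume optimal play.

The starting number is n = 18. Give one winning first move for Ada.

Move to 9.

Use the standard recursion: the mover loses at a terminal position; elsewhere, the mover wins exactly when some move hands the opponent an L position.
n=0: no move → L
n=1: →0(L), so W
n=2: →1(W) only, which is W, so L
n=3: →2(L), so W
n=4: →2(L), so W
n=5: →4(W) only, which is W, so L
n=6: →5(L), so W
n=7: →6(W) only, which is W, so L
n=8: →7(L), so W
n=9: →8(W) only, which is W, so L
n=10: →5(L), so W
n=11: →10(W) only, which is W, so L
n=12: →11(L), so W
n=13: →12(W) only, which is W, so L
n=14: →7(L), so W
n=15: →14(W) only, which is W, so L
n=16: →15(L), so W
n=17: →16(W) only, which is W, so L
n=18: →9(L), so W
From 18, the L positions reachable in one move are: 9, 17. Any move reaching one of these is winning.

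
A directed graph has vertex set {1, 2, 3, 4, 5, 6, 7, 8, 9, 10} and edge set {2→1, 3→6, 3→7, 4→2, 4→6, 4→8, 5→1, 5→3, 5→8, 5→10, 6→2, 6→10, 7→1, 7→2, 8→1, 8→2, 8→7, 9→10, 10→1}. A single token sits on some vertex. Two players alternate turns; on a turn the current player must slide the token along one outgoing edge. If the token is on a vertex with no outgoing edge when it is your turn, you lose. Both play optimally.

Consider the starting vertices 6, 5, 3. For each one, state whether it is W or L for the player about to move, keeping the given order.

6: L, 5: W, 3: W

Build the W/L table. Terminal = L. A non-terminal position is W if it has a move to some L; otherwise it is L.
Every edge goes from a vertex to one that appears earlier in the order 1, 2, 7, 10, 6, 8, 3, 9, 4, 5, so processing vertices in that order labels each vertex after all of its successors.
1: no outgoing edge → L
2: reaches L-position 1 → W
7: reaches L-position 1 → W
10: reaches L-position 1 → W
6: only reaches 10(W), 2(W), all W → L
8: reaches L-position 1 → W
3: reaches L-position 6 → W
9: only reaches 10(W), which is W → L
4: reaches L-position 6 → W
5: reaches L-position 1 → W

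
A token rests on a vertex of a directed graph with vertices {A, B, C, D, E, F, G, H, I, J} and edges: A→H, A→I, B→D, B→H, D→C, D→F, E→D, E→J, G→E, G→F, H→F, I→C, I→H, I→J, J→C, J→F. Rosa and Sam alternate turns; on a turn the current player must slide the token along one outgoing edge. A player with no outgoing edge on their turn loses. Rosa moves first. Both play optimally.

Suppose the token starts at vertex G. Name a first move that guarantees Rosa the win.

Use the standard recursion: the mover loses at a terminal position; elsewhere, the mover wins exactly when some move hands the opponent an L position.
Every edge goes from a vertex to one that appears earlier in the order F, C, D, J, H, I, B, A, E, G, so processing vertices in that order labels each vertex after all of its successors.
F: no outgoing edge → L
C: no outgoing edge → L
D: W (go to C, an L position)
J: W (go to C, an L position)
H: W (go to F, an L position)
I: W (go to C, an L position)
B: L (options H(W), D(W) are all W)
A: L (options I(W), H(W) are all W)
E: L (options J(W), D(W) are all W)
G: W (go to E, an L position)
From G, the L positions reachable in one move are: E, F. Any move reaching one of these is winning.

Move to E.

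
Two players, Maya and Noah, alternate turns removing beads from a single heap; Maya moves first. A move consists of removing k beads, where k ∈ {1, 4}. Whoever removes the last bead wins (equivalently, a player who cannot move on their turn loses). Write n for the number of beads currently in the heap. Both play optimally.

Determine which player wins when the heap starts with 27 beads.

Noah wins.

Build the W/L table. Terminal = L. A non-terminal position is W if it has a move to some L; otherwise it is L.
n=0: no move → L
n=1: can move to 0, which is L ⇒ W
n=2: the only move is to 1(W), a W ⇒ L
n=3: can move to 2, which is L ⇒ W
n=4: can move to 0, which is L ⇒ W
n=5: moves to 4(W), 1(W); every one is W ⇒ L
n=6: can move to 5, which is L ⇒ W
n=7: moves to 6(W), 3(W); every one is W ⇒ L
n=8: can move to 7, which is L ⇒ W
n=9: can move to 5, which is L ⇒ W
n=10: moves to 9(W), 6(W); every one is W ⇒ L
n=11: can move to 10, which is L ⇒ W
n=12: moves to 11(W), 8(W); every one is W ⇒ L
n=13: can move to 12, which is L ⇒ W
n=14: can move to 10, which is L ⇒ W
n=15: moves to 14(W), 11(W); every one is W ⇒ L
n=16: can move to 15, which is L ⇒ W
n=17: moves to 16(W), 13(W); every one is W ⇒ L
n=18: can move to 17, which is L ⇒ W
n=19: can move to 15, which is L ⇒ W
n=20: moves to 19(W), 16(W); every one is W ⇒ L
n=21: can move to 20, which is L ⇒ W
n=22: moves to 21(W), 18(W); every one is W ⇒ L
n=23: can move to 22, which is L ⇒ W
n=24: can move to 20, which is L ⇒ W
n=25: moves to 24(W), 21(W); every one is W ⇒ L
n=26: can move to 25, which is L ⇒ W
n=27: moves to 26(W), 23(W); every one is W ⇒ L
The starting position 27 is L: whatever Maya does, the opponent receives a W position.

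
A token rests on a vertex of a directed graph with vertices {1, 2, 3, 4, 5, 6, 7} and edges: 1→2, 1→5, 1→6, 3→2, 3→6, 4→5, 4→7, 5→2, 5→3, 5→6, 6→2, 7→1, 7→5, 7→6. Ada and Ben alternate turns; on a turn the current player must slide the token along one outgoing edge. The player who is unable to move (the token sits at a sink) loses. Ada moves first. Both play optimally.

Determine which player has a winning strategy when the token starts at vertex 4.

Ada wins.

Classify positions by backward induction: terminal positions (no move available) are L. From any other position, the mover wins iff some move reaches an L.
Every edge goes from a vertex to one that appears earlier in the order 2, 6, 3, 5, 1, 7, 4, so processing vertices in that order labels each vertex after all of its successors.
2: no outgoing edge → L
6: →2(L), so W
3: →2(L), so W
5: →2(L), so W
1: →2(L), so W
7: →1(W), 5(W), 6(W) — all W, so L
4: →7(L), so W
From 4 Ada can move to 7, reaching an L position.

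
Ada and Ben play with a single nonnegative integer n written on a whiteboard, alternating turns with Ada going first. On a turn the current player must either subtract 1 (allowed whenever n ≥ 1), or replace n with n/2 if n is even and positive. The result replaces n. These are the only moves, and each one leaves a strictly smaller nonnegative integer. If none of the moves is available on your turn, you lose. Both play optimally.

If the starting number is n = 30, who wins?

Ada wins.

Use the standard recursion: the mover loses at a terminal position; elsewhere, the mover wins exactly when some move hands the opponent an L position.
n=0: no move → L
n=1: →0(L), so W
n=2: →1(W) only, which is W, so L
n=3: →2(L), so W
n=4: →2(L), so W
n=5: →4(W) only, which is W, so L
n=6: →5(L), so W
n=7: →6(W) only, which is W, so L
n=8: →7(L), so W
n=9: →8(W) only, which is W, so L
n=10: →5(L), so W
n=11: →10(W) only, which is W, so L
n=12: →11(L), so W
n=13: →12(W) only, which is W, so L
n=14: →7(L), so W
n=15: →14(W) only, which is W, so L
n=16: →15(L), so W
n=17: →16(W) only, which is W, so L
n=18: →9(L), so W
n=19: →18(W) only, which is W, so L
n=20: →19(L), so W
n=21: →20(W) only, which is W, so L
n=22: →11(L), so W
n=23: →22(W) only, which is W, so L
n=24: →23(L), so W
n=25: →24(W) only, which is W, so L
n=26: →13(L), so W
n=27: →26(W) only, which is W, so L
n=28: →27(L), so W
n=29: →28(W) only, which is W, so L
n=30: →15(L), so W
The starting position 30 is W: Ada should move to 15, handing over an L position.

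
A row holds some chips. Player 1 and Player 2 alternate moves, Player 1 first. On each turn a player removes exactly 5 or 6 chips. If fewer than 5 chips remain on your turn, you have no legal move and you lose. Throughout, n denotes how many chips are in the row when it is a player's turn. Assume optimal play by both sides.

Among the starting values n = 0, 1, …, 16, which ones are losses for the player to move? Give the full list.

0, 1, 2, 3, 4, 11, 12, 13, 14, 15

Label each position W (a win for the player to move) or L (a loss). A position with no legal move is L; any other position is W exactly when some move reaches an L, and L when every move reaches a W.
n=0: no move → L
n=1: no move → L
n=2: no move → L
n=3: no move → L
n=4: no move → L
n=5: →0(L), so W
n=6: →1(L), so W
n=7: →2(L), so W
n=8: →3(L), so W
n=9: →4(L), so W
n=10: →4(L), so W
n=11: →6(W), 5(W) — all W, so L
n=12: →7(W), 6(W) — all W, so L
n=13: →8(W), 7(W) — all W, so L
n=14: →9(W), 8(W) — all W, so L
n=15: →10(W), 9(W) — all W, so L
n=16: →11(L), so W
The losing starting values of n are exactly the entries labelled L in this table (10 of them).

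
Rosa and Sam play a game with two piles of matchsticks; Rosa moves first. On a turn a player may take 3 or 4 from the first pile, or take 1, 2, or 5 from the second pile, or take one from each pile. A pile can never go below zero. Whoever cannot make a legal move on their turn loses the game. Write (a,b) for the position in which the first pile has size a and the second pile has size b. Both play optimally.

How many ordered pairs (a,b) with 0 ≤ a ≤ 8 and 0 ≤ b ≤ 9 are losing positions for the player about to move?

Classify positions by backward induction: terminal positions (no move available) are L. From any other position, the mover wins iff some move reaches an L.
Every move lowers a or b (never raises either), so fill the grid row by row in increasing a, and left to right within a row: each cell's successors are then already labelled.
      b=0  b=1  b=2  b=3  b=4  b=5  b=6  b=7  b=8  b=9
a=0:    L    W    W    L    W    W    L    W    W    L
a=1:    L    W    W    L    W    W    L    W    W    L
a=2:    L    W    W    L    W    W    L    W    W    L
a=3:    W    W    L    W    W    L    W    W    L    W
a=4:    W    L    W    W    L    W    W    L    W    W
a=5:    W    L    W    W    L    W    W    L    W    W
a=6:    W    L    W    W    L    W    W    L    W    W
a=7:    L    W    W    L    W    W    L    W    W    L
a=8:    L    W    W    L    W    W    L    W    W    L
Cells with no legal move (terminal, hence L): (0,0), (1,0), (2,0).
The remaining L cells, each justified by listing all of its moves:
(0,3): only reaches (0,2)(W), (0,1)(W), all W → L
(0,6): only reaches (0,5)(W), (0,4)(W), (0,1)(W), all W → L
(0,9): only reaches (0,8)(W), (0,7)(W), (0,4)(W), all W → L
(1,3): only reaches (1,2)(W), (1,1)(W), (0,2)(W), all W → L
(1,6): only reaches (1,5)(W), (1,4)(W), (1,1)(W), (0,5)(W), all W → L
(1,9): only reaches (1,8)(W), (1,7)(W), (1,4)(W), (0,8)(W), all W → L
(2,3): only reaches (2,2)(W), (2,1)(W), (1,2)(W), all W → L
(2,6): only reaches (2,5)(W), (2,4)(W), (2,1)(W), (1,5)(W), all W → L
(2,9): only reaches (2,8)(W), (2,7)(W), (2,4)(W), (1,8)(W), all W → L
(3,2): only reaches (0,2)(W), (3,1)(W), (3,0)(W), (2,1)(W), all W → L
(3,5): only reaches (0,5)(W), (3,4)(W), (3,3)(W), (3,0)(W), (2,4)(W), all W → L
(3,8): only reaches (0,8)(W), (3,7)(W), (3,6)(W), (3,3)(W), (2,7)(W), all W → L
(4,1): only reaches (1,1)(W), (0,1)(W), (4,0)(W), (3,0)(W), all W → L
(4,4): only reaches (1,4)(W), (0,4)(W), (4,3)(W), (4,2)(W), (3,3)(W), all W → L
(4,7): only reaches (1,7)(W), (0,7)(W), (4,6)(W), (4,5)(W), (4,2)(W), (3,6)(W), all W → L
(5,1): only reaches (2,1)(W), (1,1)(W), (5,0)(W), (4,0)(W), all W → L
(5,4): only reaches (2,4)(W), (1,4)(W), (5,3)(W), (5,2)(W), (4,3)(W), all W → L
(5,7): only reaches (2,7)(W), (1,7)(W), (5,6)(W), (5,5)(W), (5,2)(W), (4,6)(W), all W → L
(6,1): only reaches (3,1)(W), (2,1)(W), (6,0)(W), (5,0)(W), all W → L
(6,4): only reaches (3,4)(W), (2,4)(W), (6,3)(W), (6,2)(W), (5,3)(W), all W → L
(6,7): only reaches (3,7)(W), (2,7)(W), (6,6)(W), (6,5)(W), (6,2)(W), (5,6)(W), all W → L
(7,0): only reaches (4,0)(W), (3,0)(W), all W → L
(7,3): only reaches (4,3)(W), (3,3)(W), (7,2)(W), (7,1)(W), (6,2)(W), all W → L
(7,6): only reaches (4,6)(W), (3,6)(W), (7,5)(W), (7,4)(W), (7,1)(W), (6,5)(W), all W → L
(7,9): only reaches (4,9)(W), (3,9)(W), (7,8)(W), (7,7)(W), (7,4)(W), (6,8)(W), all W → L
(8,0): only reaches (5,0)(W), (4,0)(W), all W → L
(8,3): only reaches (5,3)(W), (4,3)(W), (8,2)(W), (8,1)(W), (7,2)(W), all W → L
(8,6): only reaches (5,6)(W), (4,6)(W), (8,5)(W), (8,4)(W), (8,1)(W), (7,5)(W), all W → L
(8,9): only reaches (5,9)(W), (4,9)(W), (8,8)(W), (8,7)(W), (8,4)(W), (7,8)(W), all W → L
Every other cell has at least one move into one of the L cells above, so it is W.
L cells per row: a=0: 4, a=1: 4, a=2: 4, a=3: 3, a=4: 3, a=5: 3, a=6: 3, a=7: 4, a=8: 4; total 32.

32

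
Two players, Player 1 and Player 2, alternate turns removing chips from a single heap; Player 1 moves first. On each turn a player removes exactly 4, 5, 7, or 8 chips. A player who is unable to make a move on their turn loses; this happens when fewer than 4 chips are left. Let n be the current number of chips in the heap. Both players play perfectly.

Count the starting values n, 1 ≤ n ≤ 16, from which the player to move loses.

7

Classify positions by backward induction: terminal positions (no move available) are L. From any other position, the mover wins iff some move reaches an L.
n=0: no move → L
n=1: no move → L
n=2: no move → L
n=3: no move → L
n=4: can move to 0, which is L ⇒ W
n=5: can move to 1, which is L ⇒ W
n=6: can move to 2, which is L ⇒ W
n=7: can move to 3, which is L ⇒ W
n=8: can move to 3, which is L ⇒ W
n=9: can move to 2, which is L ⇒ W
n=10: can move to 3, which is L ⇒ W
n=11: can move to 3, which is L ⇒ W
n=12: moves to 8(W), 7(W), 5(W), 4(W); every one is W ⇒ L
n=13: moves to 9(W), 8(W), 6(W), 5(W); every one is W ⇒ L
n=14: moves to 10(W), 9(W), 7(W), 6(W); every one is W ⇒ L
n=15: moves to 11(W), 10(W), 8(W), 7(W); every one is W ⇒ L
n=16: can move to 12, which is L ⇒ W
L entries with 1 ≤ n ≤ 16 (n=0 is outside the asked range and is not counted): n = 1, 2, 3, 12, 13, 14, 15; that makes 7.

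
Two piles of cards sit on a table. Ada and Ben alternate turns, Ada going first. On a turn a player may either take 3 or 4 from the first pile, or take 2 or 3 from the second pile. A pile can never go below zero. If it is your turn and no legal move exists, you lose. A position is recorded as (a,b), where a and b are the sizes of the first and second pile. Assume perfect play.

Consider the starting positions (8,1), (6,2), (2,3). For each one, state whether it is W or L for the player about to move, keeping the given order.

Build the W/L table. Terminal = L. A non-terminal position is W if it has a move to some L; otherwise it is L.
No move ever increases a pile, so every position that can arise here has a ≤ 8 and b ≤ 3; it is enough to label the cells with 0 ≤ a ≤ 8 and 0 ≤ b ≤ 3.
Every move lowers a or b (never raises either), so fill the grid row by row in increasing a, and left to right within a row: each cell's successors are then already labelled.
      b=0  b=1  b=2  b=3
a=0:    L    L    W    W
a=1:    L    L    W    W
a=2:    L    L    W    W
a=3:    W    W    L    L
a=4:    W    W    L    L
a=5:    W    W    L    L
a=6:    W    W    W    W
a=7:    L    L    W    W
a=8:    L    L    W    W
Cells with no legal move (terminal, hence L): (0,0), (0,1), (1,0), (1,1), (2,0), (2,1).
The remaining L cells, each justified by listing all of its moves:
(3,2): L (options (0,2)(W), (3,0)(W) are all W)
(3,3): L (options (0,3)(W), (3,1)(W), (3,0)(W) are all W)
(4,2): L (options (1,2)(W), (0,2)(W), (4,0)(W) are all W)
(4,3): L (options (1,3)(W), (0,3)(W), (4,1)(W), (4,0)(W) are all W)
(5,2): L (options (2,2)(W), (1,2)(W), (5,0)(W) are all W)
(5,3): L (options (2,3)(W), (1,3)(W), (5,1)(W), (5,0)(W) are all W)
(7,0): L (options (4,0)(W), (3,0)(W) are all W)
(7,1): L (options (4,1)(W), (3,1)(W) are all W)
(8,0): L (options (5,0)(W), (4,0)(W) are all W)
(8,1): L (options (5,1)(W), (4,1)(W) are all W)
Every other cell has at least one move into one of the L cells above, so it is W.
(8,1): one of the L cells justified above, so L
(6,2): the move to (3,2) reaches an L cell, so W
(2,3): the move to (2,1) reaches an L cell, so W

(8,1): L, (6,2): W, (2,3): W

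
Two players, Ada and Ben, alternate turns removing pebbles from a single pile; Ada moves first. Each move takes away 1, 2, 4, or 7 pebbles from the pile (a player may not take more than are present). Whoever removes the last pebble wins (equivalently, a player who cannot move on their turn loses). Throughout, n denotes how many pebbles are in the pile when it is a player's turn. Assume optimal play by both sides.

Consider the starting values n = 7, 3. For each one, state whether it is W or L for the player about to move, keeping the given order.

7: W, 3: L

Classify positions by backward induction: terminal positions (no move available) are L. From any other position, the mover wins iff some move reaches an L.
n=0: no move → L
n=1: reaches L-position 0 → W
n=2: reaches L-position 0 → W
n=3: only reaches 2(W), 1(W), all W → L
n=4: reaches L-position 3 → W
n=5: reaches L-position 3 → W
n=6: only reaches 5(W), 4(W), 2(W), all W → L
n=7: reaches L-position 6 → W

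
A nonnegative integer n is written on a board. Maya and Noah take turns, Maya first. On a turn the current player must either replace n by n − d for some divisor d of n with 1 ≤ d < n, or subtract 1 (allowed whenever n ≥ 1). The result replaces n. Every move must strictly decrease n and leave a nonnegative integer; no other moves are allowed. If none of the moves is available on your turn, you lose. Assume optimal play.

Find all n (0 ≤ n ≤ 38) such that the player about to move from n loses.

Work bottom-up. With no move the player to move loses. Otherwise the position is W if at least one move leads to an L position for the opponent, and L if every move leads to a W.
n=0: no move → L
n=1: reaches L-position 0 → W
n=2: only reaches 1(W), which is W → L
n=3: reaches L-position 2 → W
n=4: reaches L-position 2 → W
n=5: only reaches 4(W), which is W → L
n=6: reaches L-position 5 → W
n=7: only reaches 6(W), which is W → L
n=8: reaches L-position 7 → W
n=9: only reaches 6(W), 8(W), all W → L
n=10: reaches L-position 5 → W
n=11: only reaches 10(W), which is W → L
n=12: reaches L-position 9 → W
n=13: only reaches 12(W), which is W → L
n=14: reaches L-position 7 → W
n=15: only reaches 10(W), 12(W), 14(W), all W → L
n=16: reaches L-position 15 → W
n=17: only reaches 16(W), which is W → L
n=18: reaches L-position 9 → W
n=19: only reaches 18(W), which is W → L
n=20: reaches L-position 15 → W
n=21: only reaches 14(W), 18(W), 20(W), all W → L
n=22: reaches L-position 11 → W
n=23: only reaches 22(W), which is W → L
n=24: reaches L-position 21 → W
n=25: only reaches 20(W), 24(W), all W → L
n=26: reaches L-position 13 → W
n=27: only reaches 18(W), 24(W), 26(W), all W → L
n=28: reaches L-position 21 → W
n=29: only reaches 28(W), which is W → L
n=30: reaches L-position 15 → W
n=31: only reaches 30(W), which is W → L
n=32: reaches L-position 31 → W
n=33: only reaches 22(W), 30(W), 32(W), all W → L
n=34: reaches L-position 17 → W
n=35: only reaches 28(W), 30(W), 34(W), all W → L
n=36: reaches L-position 27 → W
n=37: only reaches 36(W), which is W → L
n=38: reaches L-position 19 → W
The losing starting values of n are exactly the entries labelled L in this table (19 of them).

0, 2, 5, 7, 9, 11, 13, 15, 17, 19, 21, 23, 25, 27, 29, 31, 33, 35, 37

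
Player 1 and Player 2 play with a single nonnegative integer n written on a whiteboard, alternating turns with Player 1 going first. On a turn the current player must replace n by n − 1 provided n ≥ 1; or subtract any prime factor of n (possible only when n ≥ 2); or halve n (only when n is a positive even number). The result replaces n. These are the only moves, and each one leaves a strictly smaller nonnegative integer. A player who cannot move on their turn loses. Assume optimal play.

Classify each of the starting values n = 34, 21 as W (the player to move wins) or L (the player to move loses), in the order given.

Positions with no move are L. A position that does have a move is losing for the player to move precisely when every available move leads to a winning position for the opponent. Fill in the labels:
n=0: no move → L
n=1: can move to 0, which is L ⇒ W
n=2: can move to 0, which is L ⇒ W
n=3: can move to 0, which is L ⇒ W
n=4: moves to 2(W), 3(W); every one is W ⇒ L
n=5: can move to 0, which is L ⇒ W
n=6: can move to 4, which is L ⇒ W
n=7: can move to 0, which is L ⇒ W
n=8: can move to 4, which is L ⇒ W
n=9: moves to 6(W), 8(W); every one is W ⇒ L
n=10: can move to 9, which is L ⇒ W
n=11: can move to 0, which is L ⇒ W
n=12: can move to 9, which is L ⇒ W
n=13: can move to 0, which is L ⇒ W
n=14: moves to 7(W), 12(W), 13(W); every one is W ⇒ L
n=15: can move to 14, which is L ⇒ W
n=16: can move to 14, which is L ⇒ W
n=17: can move to 0, which is L ⇒ W
n=18: can move to 9, which is L ⇒ W
n=19: can move to 0, which is L ⇒ W
n=20: moves to 10(W), 15(W), 18(W), 19(W); every one is W ⇒ L
n=21: can move to 14, which is L ⇒ W
n=22: can move to 20, which is L ⇒ W
n=23: can move to 0, which is L ⇒ W
n=24: moves to 12(W), 21(W), 22(W), 23(W); every one is W ⇒ L
n=25: can move to 20, which is L ⇒ W
n=26: can move to 24, which is L ⇒ W
n=27: can move to 24, which is L ⇒ W
n=28: can move to 14, which is L ⇒ W
n=29: can move to 0, which is L ⇒ W
n=30: moves to 15(W), 25(W), 27(W), 28(W), 29(W); every one is W ⇒ L
n=31: can move to 0, which is L ⇒ W
n=32: can move to 30, which is L ⇒ W
n=33: can move to 30, which is L ⇒ W
n=34: moves to 17(W), 32(W), 33(W); every one is W ⇒ L

34: L, 21: W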